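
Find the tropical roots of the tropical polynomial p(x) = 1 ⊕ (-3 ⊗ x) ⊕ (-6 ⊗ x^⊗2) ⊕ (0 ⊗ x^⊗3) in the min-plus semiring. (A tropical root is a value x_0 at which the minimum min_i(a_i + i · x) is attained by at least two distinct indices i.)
Roots: {-6, 3, 4}

Each tropical root is a break point of the lower envelope of the lines y = a_i + i · x (there are 4 lines, with slopes 0, 1, ..., 3). Only the lines that attain the minimum somewhere contribute to roots; other lines are dominated. Here the surviving (envelope) indices are i = 3, i = 2, i = 1, i = 0.
Intersections between consecutive envelope lines give the roots: for adjacent envelope indices i < j the intersection is x = (a_i − a_j) / (j − i). Reading off the sorted break points: {-6, 3, 4}.
Verification: at each break x_0, at least two indices attain the minimum of min_i(a_i + i · x_0).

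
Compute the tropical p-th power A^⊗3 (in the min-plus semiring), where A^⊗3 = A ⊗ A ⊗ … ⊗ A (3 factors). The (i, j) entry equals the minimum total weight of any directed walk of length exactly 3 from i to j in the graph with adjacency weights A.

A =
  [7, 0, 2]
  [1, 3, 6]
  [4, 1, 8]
A^⊗3 =
  [4, 1, 3]
  [2, 4, 6]
  [5, 2, 4]

Each entry (A^⊗3)_ij equals the minimum over all length-3 walks i = v_0 → v_1 → … → v_3 = j of Σ_t A[v_t][v_{t+1}]. For example, for (i, j) = (0, 2) we minimise over 9 possible intermediate vertex sequences; the minimum is 3, attained along the walk 0 → 1 → 0 → 2.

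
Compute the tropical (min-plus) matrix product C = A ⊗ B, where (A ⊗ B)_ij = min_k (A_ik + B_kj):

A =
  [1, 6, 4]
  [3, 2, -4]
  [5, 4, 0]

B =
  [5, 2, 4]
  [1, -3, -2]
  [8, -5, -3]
A ⊗ B =
  [6, -1, 1]
  [3, -9, -7]
  [5, -5, -3]

Apply the min-plus product entry-by-entry:
  C[0][0] = min over k of (A[0][0] + B[0][0] = 1 + 5 = 6, A[0][1] + B[1][0] = 6 + 1 = 7, A[0][2] + B[2][0] = 4 + 8 = 12) = 6 (attained at k = 0)
  C[0][1] = min over k of (A[0][0] + B[0][1] = 1 + 2 = 3, A[0][1] + B[1][1] = 6 + -3 = 3, A[0][2] + B[2][1] = 4 + -5 = -1) = -1 (attained at k = 2)
  C[0][2] = min over k of (A[0][0] + B[0][2] = 1 + 4 = 5, A[0][1] + B[1][2] = 6 + -2 = 4, A[0][2] + B[2][2] = 4 + -3 = 1) = 1 (attained at k = 2)
  C[1][0] = min over k of (A[1][0] + B[0][0] = 3 + 5 = 8, A[1][1] + B[1][0] = 2 + 1 = 3, A[1][2] + B[2][0] = -4 + 8 = 4) = 3 (attained at k = 1)
  C[1][1] = min over k of (A[1][0] + B[0][1] = 3 + 2 = 5, A[1][1] + B[1][1] = 2 + -3 = -1, A[1][2] + B[2][1] = -4 + -5 = -9) = -9 (attained at k = 2)
  C[1][2] = min over k of (A[1][0] + B[0][2] = 3 + 4 = 7, A[1][1] + B[1][2] = 2 + -2 = 0, A[1][2] + B[2][2] = -4 + -3 = -7) = -7 (attained at k = 2)
  C[2][0] = min over k of (A[2][0] + B[0][0] = 5 + 5 = 10, A[2][1] + B[1][0] = 4 + 1 = 5, A[2][2] + B[2][0] = 0 + 8 = 8) = 5 (attained at k = 1)
  C[2][1] = min over k of (A[2][0] + B[0][1] = 5 + 2 = 7, A[2][1] + B[1][1] = 4 + -3 = 1, A[2][2] + B[2][1] = 0 + -5 = -5) = -5 (attained at k = 2)
  C[2][2] = min over k of (A[2][0] + B[0][2] = 5 + 4 = 9, A[2][1] + B[1][2] = 4 + -2 = 2, A[2][2] + B[2][2] = 0 + -3 = -3) = -3 (attained at k = 2)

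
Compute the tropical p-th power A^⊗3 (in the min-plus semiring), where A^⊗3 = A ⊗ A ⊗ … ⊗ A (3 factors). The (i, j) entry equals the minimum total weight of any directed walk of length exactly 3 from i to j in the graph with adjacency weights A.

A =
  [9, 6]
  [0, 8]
A^⊗3 =
  [14, 12]
  [6, 14]

Each entry (A^⊗3)_ij equals the minimum over all length-3 walks i = v_0 → v_1 → … → v_3 = j of Σ_t A[v_t][v_{t+1}]. For example, for (i, j) = (0, 1) we minimise over 4 possible intermediate vertex sequences; the minimum is 12, attained along the walk 0 → 1 → 0 → 1.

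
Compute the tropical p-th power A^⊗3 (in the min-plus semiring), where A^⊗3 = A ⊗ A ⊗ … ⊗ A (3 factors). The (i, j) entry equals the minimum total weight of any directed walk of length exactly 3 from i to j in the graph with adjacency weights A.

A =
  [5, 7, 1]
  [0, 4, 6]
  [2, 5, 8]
A^⊗3 =
  [6, 10, 4]
  [3, 6, 5]
  [5, 8, 6]

Each entry (A^⊗3)_ij equals the minimum over all length-3 walks i = v_0 → v_1 → … → v_3 = j of Σ_t A[v_t][v_{t+1}]. For example, for (i, j) = (0, 2) we minimise over 9 possible intermediate vertex sequences; the minimum is 4, attained along the walk 0 → 2 → 0 → 2.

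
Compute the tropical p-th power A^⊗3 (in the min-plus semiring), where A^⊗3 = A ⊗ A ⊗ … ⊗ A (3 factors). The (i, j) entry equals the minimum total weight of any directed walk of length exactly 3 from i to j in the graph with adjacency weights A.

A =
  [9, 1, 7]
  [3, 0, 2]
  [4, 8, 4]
A^⊗3 =
  [4, 1, 3]
  [3, 0, 2]
  [8, 5, 7]

Each entry (A^⊗3)_ij equals the minimum over all length-3 walks i = v_0 → v_1 → … → v_3 = j of Σ_t A[v_t][v_{t+1}]. For example, for (i, j) = (0, 2) we minimise over 9 possible intermediate vertex sequences; the minimum is 3, attained along the walk 0 → 1 → 1 → 2.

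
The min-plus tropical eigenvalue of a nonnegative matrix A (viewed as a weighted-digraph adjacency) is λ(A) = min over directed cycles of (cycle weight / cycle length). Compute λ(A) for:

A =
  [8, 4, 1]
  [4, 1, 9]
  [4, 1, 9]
λ(A) = 1

Enumerate directed cycles and compute their means (weight / length). Sample:
  cycle 0 → 0: weight = 8, length = 1, mean = 8/1 ≈ 8.000
  cycle 1 → 1: weight = 1, length = 1, mean = 1/1 ≈ 1.000
  cycle 2 → 2: weight = 9, length = 1, mean = 9/1 ≈ 9.000
  cycle 0 → 1 → 0: weight = 8, length = 2, mean = 8/2 ≈ 4.000
  cycle 0 → 2 → 0: weight = 5, length = 2, mean = 5/2 ≈ 2.500
  cycle 1 → 0 → 1: weight = 8, length = 2, mean = 8/2 ≈ 4.000
Minimum mean = 1.000, attained e.g. along the cycle 1 → 1 with weight 1 and length 1. So λ(A) = 1/1 = 1.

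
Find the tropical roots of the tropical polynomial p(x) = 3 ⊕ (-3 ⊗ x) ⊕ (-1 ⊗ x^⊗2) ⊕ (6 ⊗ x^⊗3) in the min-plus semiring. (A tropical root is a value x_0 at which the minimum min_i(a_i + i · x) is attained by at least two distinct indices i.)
Roots: {-7, -2, 6}

Each tropical root is a break point of the lower envelope of the lines y = a_i + i · x (there are 4 lines, with slopes 0, 1, ..., 3). Only the lines that attain the minimum somewhere contribute to roots; other lines are dominated. Here the surviving (envelope) indices are i = 3, i = 2, i = 1, i = 0.
Intersections between consecutive envelope lines give the roots: for adjacent envelope indices i < j the intersection is x = (a_i − a_j) / (j − i). Reading off the sorted break points: {-7, -2, 6}.
Verification: at each break x_0, at least two indices attain the minimum of min_i(a_i + i · x_0).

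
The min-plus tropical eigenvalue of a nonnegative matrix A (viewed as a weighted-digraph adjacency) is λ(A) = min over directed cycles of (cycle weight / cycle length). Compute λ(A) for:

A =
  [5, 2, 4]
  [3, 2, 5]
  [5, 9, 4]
λ(A) = 2

Enumerate directed cycles and compute their means (weight / length). Sample:
  cycle 0 → 0: weight = 5, length = 1, mean = 5/1 ≈ 5.000
  cycle 1 → 1: weight = 2, length = 1, mean = 2/1 ≈ 2.000
  cycle 2 → 2: weight = 4, length = 1, mean = 4/1 ≈ 4.000
  cycle 0 → 1 → 0: weight = 5, length = 2, mean = 5/2 ≈ 2.500
  cycle 0 → 2 → 0: weight = 9, length = 2, mean = 9/2 ≈ 4.500
  cycle 1 → 0 → 1: weight = 5, length = 2, mean = 5/2 ≈ 2.500
Minimum mean = 2.000, attained e.g. along the cycle 1 → 1 with weight 2 and length 1. So λ(A) = 2/1 = 2.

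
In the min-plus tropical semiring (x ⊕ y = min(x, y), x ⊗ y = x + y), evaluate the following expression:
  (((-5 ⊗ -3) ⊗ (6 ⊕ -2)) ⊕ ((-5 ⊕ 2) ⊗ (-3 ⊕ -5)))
(((-5 ⊗ -3) ⊗ (6 ⊕ -2)) ⊕ ((-5 ⊕ 2) ⊗ (-3 ⊕ -5))) = -10

Expand innermost to outermost. Recall ⊕ takes the minimum of its arguments and ⊗ takes their sum. Working out the expression (((-5 ⊗ -3) ⊗ (6 ⊕ -2)) ⊕ ((-5 ⊕ 2) ⊗ (-3 ⊕ -5))) gives -10.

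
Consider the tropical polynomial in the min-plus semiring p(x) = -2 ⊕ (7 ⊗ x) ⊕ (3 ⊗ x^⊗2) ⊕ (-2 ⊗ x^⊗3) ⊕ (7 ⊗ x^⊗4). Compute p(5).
p(5) = -2

A tropical monomial a ⊗ x^⊗i evaluates to a + i · x. Evaluating each term at x = 5:
  Term 0 contributes -2 + 0 · 5 = -2
  Term 1 contributes 7 + 1 · 5 = 12
  Term 2 contributes 3 + 2 · 5 = 13
  Term 3 contributes -2 + 3 · 5 = 13
  Term 4 contributes 7 + 4 · 5 = 27
p(5) = ⊕ of these = min[-2, 12, 13, 13, 27] = -2.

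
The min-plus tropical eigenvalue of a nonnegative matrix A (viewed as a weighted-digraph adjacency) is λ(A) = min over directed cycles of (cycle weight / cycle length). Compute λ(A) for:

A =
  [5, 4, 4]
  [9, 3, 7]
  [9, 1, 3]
λ(A) = 3

Enumerate directed cycles and compute their means (weight / length). Sample:
  cycle 0 → 0: weight = 5, length = 1, mean = 5/1 ≈ 5.000
  cycle 1 → 1: weight = 3, length = 1, mean = 3/1 ≈ 3.000
  cycle 2 → 2: weight = 3, length = 1, mean = 3/1 ≈ 3.000
  cycle 0 → 1 → 0: weight = 13, length = 2, mean = 13/2 ≈ 6.500
  cycle 0 → 2 → 0: weight = 13, length = 2, mean = 13/2 ≈ 6.500
  cycle 1 → 0 → 1: weight = 13, length = 2, mean = 13/2 ≈ 6.500
Minimum mean = 3.000, attained e.g. along the cycle 1 → 1 with weight 3 and length 1. So λ(A) = 3/1 = 3.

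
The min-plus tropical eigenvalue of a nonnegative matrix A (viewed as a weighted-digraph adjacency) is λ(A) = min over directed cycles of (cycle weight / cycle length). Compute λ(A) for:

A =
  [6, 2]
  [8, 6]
λ(A) = 5

Enumerate directed cycles and compute their means (weight / length). Sample:
  cycle 0 → 0: weight = 6, length = 1, mean = 6/1 ≈ 6.000
  cycle 1 → 1: weight = 6, length = 1, mean = 6/1 ≈ 6.000
  cycle 0 → 1 → 0: weight = 10, length = 2, mean = 10/2 ≈ 5.000
  cycle 1 → 0 → 1: weight = 10, length = 2, mean = 10/2 ≈ 5.000
Minimum mean = 5.000, attained e.g. along the cycle 0 → 1 → 0 with weight 10 and length 2. So λ(A) = 10/2 = 5.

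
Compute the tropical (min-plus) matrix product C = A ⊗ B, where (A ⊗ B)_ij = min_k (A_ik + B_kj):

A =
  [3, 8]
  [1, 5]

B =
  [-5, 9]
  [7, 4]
A ⊗ B =
  [-2, 12]
  [-4, 9]

Apply the min-plus product entry-by-entry:
  C[0][0] = min over k of (A[0][0] + B[0][0] = 3 + -5 = -2, A[0][1] + B[1][0] = 8 + 7 = 15) = -2 (attained at k = 0)
  C[0][1] = min over k of (A[0][0] + B[0][1] = 3 + 9 = 12, A[0][1] + B[1][1] = 8 + 4 = 12) = 12 (attained at k = 0)
  C[1][0] = min over k of (A[1][0] + B[0][0] = 1 + -5 = -4, A[1][1] + B[1][0] = 5 + 7 = 12) = -4 (attained at k = 0)
  C[1][1] = min over k of (A[1][0] + B[0][1] = 1 + 9 = 10, A[1][1] + B[1][1] = 5 + 4 = 9) = 9 (attained at k = 1)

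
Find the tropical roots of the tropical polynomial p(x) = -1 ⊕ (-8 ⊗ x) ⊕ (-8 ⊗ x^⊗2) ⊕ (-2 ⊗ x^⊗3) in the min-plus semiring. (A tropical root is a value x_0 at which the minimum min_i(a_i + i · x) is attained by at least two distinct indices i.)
Roots: {-6, 0, 7}

Each tropical root is a break point of the lower envelope of the lines y = a_i + i · x (there are 4 lines, with slopes 0, 1, ..., 3). Only the lines that attain the minimum somewhere contribute to roots; other lines are dominated. Here the surviving (envelope) indices are i = 3, i = 2, i = 1, i = 0.
Intersections between consecutive envelope lines give the roots: for adjacent envelope indices i < j the intersection is x = (a_i − a_j) / (j − i). Reading off the sorted break points: {-6, 0, 7}.
Verification: at each break x_0, at least two indices attain the minimum of min_i(a_i + i · x_0).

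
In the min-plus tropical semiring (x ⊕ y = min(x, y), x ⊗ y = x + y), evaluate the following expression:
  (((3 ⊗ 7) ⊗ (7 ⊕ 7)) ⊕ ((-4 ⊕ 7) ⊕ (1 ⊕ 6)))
(((3 ⊗ 7) ⊗ (7 ⊕ 7)) ⊕ ((-4 ⊕ 7) ⊕ (1 ⊕ 6))) = -4

Expand innermost to outermost. Recall ⊕ takes the minimum of its arguments and ⊗ takes their sum. Working out the expression (((3 ⊗ 7) ⊗ (7 ⊕ 7)) ⊕ ((-4 ⊕ 7) ⊕ (1 ⊕ 6))) gives -4.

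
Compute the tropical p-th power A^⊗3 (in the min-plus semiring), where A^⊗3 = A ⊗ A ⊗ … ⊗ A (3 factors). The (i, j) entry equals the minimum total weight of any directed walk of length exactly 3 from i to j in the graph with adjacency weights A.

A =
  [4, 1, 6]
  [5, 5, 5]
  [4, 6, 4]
A^⊗3 =
  [10, 7, 10]
  [11, 10, 11]
  [10, 9, 10]

Each entry (A^⊗3)_ij equals the minimum over all length-3 walks i = v_0 → v_1 → … → v_3 = j of Σ_t A[v_t][v_{t+1}]. For example, for (i, j) = (0, 2) we minimise over 9 possible intermediate vertex sequences; the minimum is 10, attained along the walk 0 → 0 → 1 → 2.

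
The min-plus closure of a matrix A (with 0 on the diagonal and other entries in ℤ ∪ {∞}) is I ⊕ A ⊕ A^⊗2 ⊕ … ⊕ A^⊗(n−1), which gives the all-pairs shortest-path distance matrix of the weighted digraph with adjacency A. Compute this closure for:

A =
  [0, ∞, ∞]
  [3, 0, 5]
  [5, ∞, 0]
Closure =
  [0, ∞, ∞]
  [3, 0, 5]
  [5, ∞, 0]

This is the Floyd-Warshall all-pairs shortest-path computation. For each intermediate vertex k = 0, 1, …, 2, update dist[i][j] ← min(dist[i][j], dist[i][k] + dist[k][j]). The final matrix gives, for each (i, j), the minimum total weight of any directed path from i to j (possibly empty when i = j).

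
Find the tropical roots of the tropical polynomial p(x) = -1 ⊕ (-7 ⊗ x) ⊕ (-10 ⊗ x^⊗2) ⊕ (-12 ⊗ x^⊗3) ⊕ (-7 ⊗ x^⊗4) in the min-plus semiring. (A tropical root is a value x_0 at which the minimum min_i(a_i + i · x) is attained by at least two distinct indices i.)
Roots: {-5, 2, 3, 6}

Each tropical root is a break point of the lower envelope of the lines y = a_i + i · x (there are 5 lines, with slopes 0, 1, ..., 4). Only the lines that attain the minimum somewhere contribute to roots; other lines are dominated. Here the surviving (envelope) indices are i = 4, i = 3, i = 2, i = 1, i = 0.
Intersections between consecutive envelope lines give the roots: for adjacent envelope indices i < j the intersection is x = (a_i − a_j) / (j − i). Reading off the sorted break points: {-5, 2, 3, 6}.
Verification: at each break x_0, at least two indices attain the minimum of min_i(a_i + i · x_0).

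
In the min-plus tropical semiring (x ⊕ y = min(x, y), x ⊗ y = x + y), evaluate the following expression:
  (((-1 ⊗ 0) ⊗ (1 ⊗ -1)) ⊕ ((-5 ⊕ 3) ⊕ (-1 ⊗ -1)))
(((-1 ⊗ 0) ⊗ (1 ⊗ -1)) ⊕ ((-5 ⊕ 3) ⊕ (-1 ⊗ -1))) = -5

Expand innermost to outermost. Recall ⊕ takes the minimum of its arguments and ⊗ takes their sum. Working out the expression (((-1 ⊗ 0) ⊗ (1 ⊗ -1)) ⊕ ((-5 ⊕ 3) ⊕ (-1 ⊗ -1))) gives -5.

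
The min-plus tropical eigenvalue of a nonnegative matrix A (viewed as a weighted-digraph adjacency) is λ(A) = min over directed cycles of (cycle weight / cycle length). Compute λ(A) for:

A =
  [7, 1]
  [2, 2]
λ(A) = 3/2

Enumerate directed cycles and compute their means (weight / length). Sample:
  cycle 0 → 0: weight = 7, length = 1, mean = 7/1 ≈ 7.000
  cycle 1 → 1: weight = 2, length = 1, mean = 2/1 ≈ 2.000
  cycle 0 → 1 → 0: weight = 3, length = 2, mean = 3/2 ≈ 1.500
  cycle 1 → 0 → 1: weight = 3, length = 2, mean = 3/2 ≈ 1.500
Minimum mean = 1.500, attained e.g. along the cycle 0 → 1 → 0 with weight 3 and length 2. So λ(A) = 3/2 = 3/2.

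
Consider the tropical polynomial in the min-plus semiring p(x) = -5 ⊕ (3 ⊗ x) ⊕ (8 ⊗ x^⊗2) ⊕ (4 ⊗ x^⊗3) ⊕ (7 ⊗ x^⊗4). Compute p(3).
p(3) = -5

A tropical monomial a ⊗ x^⊗i evaluates to a + i · x. Evaluating each term at x = 3:
  Term 0 contributes -5 + 0 · 3 = -5
  Term 1 contributes 3 + 1 · 3 = 6
  Term 2 contributes 8 + 2 · 3 = 14
  Term 3 contributes 4 + 3 · 3 = 13
  Term 4 contributes 7 + 4 · 3 = 19
p(3) = ⊕ of these = min[-5, 6, 14, 13, 19] = -5.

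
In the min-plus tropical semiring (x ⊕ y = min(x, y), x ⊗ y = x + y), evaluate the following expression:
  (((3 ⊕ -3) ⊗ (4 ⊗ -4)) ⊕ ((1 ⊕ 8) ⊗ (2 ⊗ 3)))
(((3 ⊕ -3) ⊗ (4 ⊗ -4)) ⊕ ((1 ⊕ 8) ⊗ (2 ⊗ 3))) = -3

Expand innermost to outermost. Recall ⊕ takes the minimum of its arguments and ⊗ takes their sum. Working out the expression (((3 ⊕ -3) ⊗ (4 ⊗ -4)) ⊕ ((1 ⊕ 8) ⊗ (2 ⊗ 3))) gives -3.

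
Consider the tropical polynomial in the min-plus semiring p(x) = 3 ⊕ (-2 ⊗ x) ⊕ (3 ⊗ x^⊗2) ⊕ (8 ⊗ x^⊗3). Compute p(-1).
p(-1) = -3

A tropical monomial a ⊗ x^⊗i evaluates to a + i · x. Evaluating each term at x = -1:
  Term 0 contributes 3 + 0 · -1 = 3
  Term 1 contributes -2 + 1 · -1 = -3
  Term 2 contributes 3 + 2 · -1 = 1
  Term 3 contributes 8 + 3 · -1 = 5
p(-1) = ⊕ of these = min[3, -3, 1, 5] = -3.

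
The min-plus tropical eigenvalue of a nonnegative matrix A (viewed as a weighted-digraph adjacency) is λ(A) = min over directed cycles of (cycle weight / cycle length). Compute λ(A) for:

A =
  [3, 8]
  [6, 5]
λ(A) = 3

Enumerate directed cycles and compute their means (weight / length). Sample:
  cycle 0 → 0: weight = 3, length = 1, mean = 3/1 ≈ 3.000
  cycle 1 → 1: weight = 5, length = 1, mean = 5/1 ≈ 5.000
  cycle 0 → 1 → 0: weight = 14, length = 2, mean = 14/2 ≈ 7.000
  cycle 1 → 0 → 1: weight = 14, length = 2, mean = 14/2 ≈ 7.000
Minimum mean = 3.000, attained e.g. along the cycle 0 → 0 with weight 3 and length 1. So λ(A) = 3/1 = 3.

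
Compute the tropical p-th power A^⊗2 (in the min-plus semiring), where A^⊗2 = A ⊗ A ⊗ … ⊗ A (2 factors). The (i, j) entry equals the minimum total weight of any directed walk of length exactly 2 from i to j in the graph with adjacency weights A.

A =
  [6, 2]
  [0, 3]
A^⊗2 =
  [2, 5]
  [3, 2]

Each entry (A^⊗2)_ij equals the minimum over all length-2 walks i = v_0 → v_1 → … → v_2 = j of Σ_t A[v_t][v_{t+1}]. For example, for (i, j) = (0, 1) we minimise over 2 possible intermediate vertex sequences; the minimum is 5, attained along the walk 0 → 1 → 1.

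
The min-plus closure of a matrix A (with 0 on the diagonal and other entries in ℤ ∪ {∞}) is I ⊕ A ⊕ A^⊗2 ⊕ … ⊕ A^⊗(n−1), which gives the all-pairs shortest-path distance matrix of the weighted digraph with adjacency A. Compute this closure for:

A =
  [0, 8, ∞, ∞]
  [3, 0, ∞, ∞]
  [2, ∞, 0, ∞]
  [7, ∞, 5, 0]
Closure =
  [0, 8, ∞, ∞]
  [3, 0, ∞, ∞]
  [2, 10, 0, ∞]
  [7, 15, 5, 0]

This is the Floyd-Warshall all-pairs shortest-path computation. For each intermediate vertex k = 0, 1, …, 3, update dist[i][j] ← min(dist[i][j], dist[i][k] + dist[k][j]). The final matrix gives, for each (i, j), the minimum total weight of any directed path from i to j (possibly empty when i = j).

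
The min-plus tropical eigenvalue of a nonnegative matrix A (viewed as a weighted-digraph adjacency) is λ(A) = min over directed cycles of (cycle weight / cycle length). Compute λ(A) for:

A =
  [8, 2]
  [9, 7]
λ(A) = 11/2

Enumerate directed cycles and compute their means (weight / length). Sample:
  cycle 0 → 0: weight = 8, length = 1, mean = 8/1 ≈ 8.000
  cycle 1 → 1: weight = 7, length = 1, mean = 7/1 ≈ 7.000
  cycle 0 → 1 → 0: weight = 11, length = 2, mean = 11/2 ≈ 5.500
  cycle 1 → 0 → 1: weight = 11, length = 2, mean = 11/2 ≈ 5.500
Minimum mean = 5.500, attained e.g. along the cycle 0 → 1 → 0 with weight 11 and length 2. So λ(A) = 11/2 = 11/2.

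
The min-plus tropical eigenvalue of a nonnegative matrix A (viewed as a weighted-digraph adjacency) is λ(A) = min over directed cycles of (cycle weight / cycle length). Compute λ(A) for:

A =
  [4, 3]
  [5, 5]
λ(A) = 4

Enumerate directed cycles and compute their means (weight / length). Sample:
  cycle 0 → 0: weight = 4, length = 1, mean = 4/1 ≈ 4.000
  cycle 1 → 1: weight = 5, length = 1, mean = 5/1 ≈ 5.000
  cycle 0 → 1 → 0: weight = 8, length = 2, mean = 8/2 ≈ 4.000
  cycle 1 → 0 → 1: weight = 8, length = 2, mean = 8/2 ≈ 4.000
Minimum mean = 4.000, attained e.g. along the cycle 0 → 0 with weight 4 and length 1. So λ(A) = 4/1 = 4.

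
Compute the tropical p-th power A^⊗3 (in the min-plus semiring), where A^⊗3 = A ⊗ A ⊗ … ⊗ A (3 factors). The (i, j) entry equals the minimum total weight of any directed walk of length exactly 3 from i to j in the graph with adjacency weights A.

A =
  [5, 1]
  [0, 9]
A^⊗3 =
  [6, 2]
  [1, 6]

Each entry (A^⊗3)_ij equals the minimum over all length-3 walks i = v_0 → v_1 → … → v_3 = j of Σ_t A[v_t][v_{t+1}]. For example, for (i, j) = (0, 1) we minimise over 4 possible intermediate vertex sequences; the minimum is 2, attained along the walk 0 → 1 → 0 → 1.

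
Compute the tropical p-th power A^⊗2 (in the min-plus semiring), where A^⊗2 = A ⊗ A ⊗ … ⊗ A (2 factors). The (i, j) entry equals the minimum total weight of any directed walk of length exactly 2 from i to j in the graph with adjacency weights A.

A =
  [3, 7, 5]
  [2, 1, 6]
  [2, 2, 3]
A^⊗2 =
  [6, 7, 8]
  [3, 2, 7]
  [4, 3, 6]

Each entry (A^⊗2)_ij equals the minimum over all length-2 walks i = v_0 → v_1 → … → v_2 = j of Σ_t A[v_t][v_{t+1}]. For example, for (i, j) = (0, 2) we minimise over 3 possible intermediate vertex sequences; the minimum is 8, attained along the walk 0 → 0 → 2.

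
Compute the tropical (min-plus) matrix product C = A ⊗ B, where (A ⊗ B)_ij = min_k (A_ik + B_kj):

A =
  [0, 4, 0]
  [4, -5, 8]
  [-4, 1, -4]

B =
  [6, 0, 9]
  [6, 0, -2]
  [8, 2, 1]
A ⊗ B =
  [6, 0, 1]
  [1, -5, -7]
  [2, -4, -3]

Apply the min-plus product entry-by-entry:
  C[0][0] = min over k of (A[0][0] + B[0][0] = 0 + 6 = 6, A[0][1] + B[1][0] = 4 + 6 = 10, A[0][2] + B[2][0] = 0 + 8 = 8) = 6 (attained at k = 0)
  C[0][1] = min over k of (A[0][0] + B[0][1] = 0 + 0 = 0, A[0][1] + B[1][1] = 4 + 0 = 4, A[0][2] + B[2][1] = 0 + 2 = 2) = 0 (attained at k = 0)
  C[0][2] = min over k of (A[0][0] + B[0][2] = 0 + 9 = 9, A[0][1] + B[1][2] = 4 + -2 = 2, A[0][2] + B[2][2] = 0 + 1 = 1) = 1 (attained at k = 2)
  C[1][0] = min over k of (A[1][0] + B[0][0] = 4 + 6 = 10, A[1][1] + B[1][0] = -5 + 6 = 1, A[1][2] + B[2][0] = 8 + 8 = 16) = 1 (attained at k = 1)
  C[1][1] = min over k of (A[1][0] + B[0][1] = 4 + 0 = 4, A[1][1] + B[1][1] = -5 + 0 = -5, A[1][2] + B[2][1] = 8 + 2 = 10) = -5 (attained at k = 1)
  C[1][2] = min over k of (A[1][0] + B[0][2] = 4 + 9 = 13, A[1][1] + B[1][2] = -5 + -2 = -7, A[1][2] + B[2][2] = 8 + 1 = 9) = -7 (attained at k = 1)
  C[2][0] = min over k of (A[2][0] + B[0][0] = -4 + 6 = 2, A[2][1] + B[1][0] = 1 + 6 = 7, A[2][2] + B[2][0] = -4 + 8 = 4) = 2 (attained at k = 0)
  C[2][1] = min over k of (A[2][0] + B[0][1] = -4 + 0 = -4, A[2][1] + B[1][1] = 1 + 0 = 1, A[2][2] + B[2][1] = -4 + 2 = -2) = -4 (attained at k = 0)
  C[2][2] = min over k of (A[2][0] + B[0][2] = -4 + 9 = 5, A[2][1] + B[1][2] = 1 + -2 = -1, A[2][2] + B[2][2] = -4 + 1 = -3) = -3 (attained at k = 2)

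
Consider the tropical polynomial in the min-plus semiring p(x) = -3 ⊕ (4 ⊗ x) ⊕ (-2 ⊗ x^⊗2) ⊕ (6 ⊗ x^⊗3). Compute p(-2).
p(-2) = -6

A tropical monomial a ⊗ x^⊗i evaluates to a + i · x. Evaluating each term at x = -2:
  Term 0 contributes -3 + 0 · -2 = -3
  Term 1 contributes 4 + 1 · -2 = 2
  Term 2 contributes -2 + 2 · -2 = -6
  Term 3 contributes 6 + 3 · -2 = 0
p(-2) = ⊕ of these = min[-3, 2, -6, 0] = -6.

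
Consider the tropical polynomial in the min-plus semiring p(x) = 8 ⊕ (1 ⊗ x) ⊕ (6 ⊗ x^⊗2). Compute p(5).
p(5) = 6

A tropical monomial a ⊗ x^⊗i evaluates to a + i · x. Evaluating each term at x = 5:
  Term 0 contributes 8 + 0 · 5 = 8
  Term 1 contributes 1 + 1 · 5 = 6
  Term 2 contributes 6 + 2 · 5 = 16
p(5) = ⊕ of these = min[8, 6, 16] = 6.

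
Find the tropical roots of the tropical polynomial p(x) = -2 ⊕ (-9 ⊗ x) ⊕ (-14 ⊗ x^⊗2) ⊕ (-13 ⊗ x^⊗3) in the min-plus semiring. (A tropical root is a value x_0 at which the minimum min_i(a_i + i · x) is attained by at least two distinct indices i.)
Roots: {-1, 5, 7}

Each tropical root is a break point of the lower envelope of the lines y = a_i + i · x (there are 4 lines, with slopes 0, 1, ..., 3). Only the lines that attain the minimum somewhere contribute to roots; other lines are dominated. Here the surviving (envelope) indices are i = 3, i = 2, i = 1, i = 0.
Intersections between consecutive envelope lines give the roots: for adjacent envelope indices i < j the intersection is x = (a_i − a_j) / (j − i). Reading off the sorted break points: {-1, 5, 7}.
Verification: at each break x_0, at least two indices attain the minimum of min_i(a_i + i · x_0).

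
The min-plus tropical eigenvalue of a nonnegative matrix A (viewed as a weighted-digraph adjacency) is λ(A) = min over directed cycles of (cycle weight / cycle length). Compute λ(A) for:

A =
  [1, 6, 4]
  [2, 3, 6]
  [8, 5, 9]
λ(A) = 1

Enumerate directed cycles and compute their means (weight / length). Sample:
  cycle 0 → 0: weight = 1, length = 1, mean = 1/1 ≈ 1.000
  cycle 1 → 1: weight = 3, length = 1, mean = 3/1 ≈ 3.000
  cycle 2 → 2: weight = 9, length = 1, mean = 9/1 ≈ 9.000
  cycle 0 → 1 → 0: weight = 8, length = 2, mean = 8/2 ≈ 4.000
  cycle 0 → 2 → 0: weight = 12, length = 2, mean = 12/2 ≈ 6.000
  cycle 1 → 0 → 1: weight = 8, length = 2, mean = 8/2 ≈ 4.000
Minimum mean = 1.000, attained e.g. along the cycle 0 → 0 with weight 1 and length 1. So λ(A) = 1/1 = 1.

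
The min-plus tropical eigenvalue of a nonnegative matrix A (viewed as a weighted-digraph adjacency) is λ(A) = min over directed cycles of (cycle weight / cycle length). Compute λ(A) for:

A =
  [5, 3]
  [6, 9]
λ(A) = 9/2

Enumerate directed cycles and compute their means (weight / length). Sample:
  cycle 0 → 0: weight = 5, length = 1, mean = 5/1 ≈ 5.000
  cycle 1 → 1: weight = 9, length = 1, mean = 9/1 ≈ 9.000
  cycle 0 → 1 → 0: weight = 9, length = 2, mean = 9/2 ≈ 4.500
  cycle 1 → 0 → 1: weight = 9, length = 2, mean = 9/2 ≈ 4.500
Minimum mean = 4.500, attained e.g. along the cycle 0 → 1 → 0 with weight 9 and length 2. So λ(A) = 9/2 = 9/2.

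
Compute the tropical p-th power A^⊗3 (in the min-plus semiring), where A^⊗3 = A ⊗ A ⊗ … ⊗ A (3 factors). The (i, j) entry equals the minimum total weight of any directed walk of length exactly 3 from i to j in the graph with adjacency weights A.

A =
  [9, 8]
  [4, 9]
A^⊗3 =
  [21, 20]
  [16, 21]

Each entry (A^⊗3)_ij equals the minimum over all length-3 walks i = v_0 → v_1 → … → v_3 = j of Σ_t A[v_t][v_{t+1}]. For example, for (i, j) = (0, 1) we minimise over 4 possible intermediate vertex sequences; the minimum is 20, attained along the walk 0 → 1 → 0 → 1.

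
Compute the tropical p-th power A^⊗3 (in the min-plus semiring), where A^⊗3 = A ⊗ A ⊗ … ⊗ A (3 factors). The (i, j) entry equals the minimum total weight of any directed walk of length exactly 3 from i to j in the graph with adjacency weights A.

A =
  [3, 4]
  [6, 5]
A^⊗3 =
  [9, 10]
  [12, 13]

Each entry (A^⊗3)_ij equals the minimum over all length-3 walks i = v_0 → v_1 → … → v_3 = j of Σ_t A[v_t][v_{t+1}]. For example, for (i, j) = (0, 1) we minimise over 4 possible intermediate vertex sequences; the minimum is 10, attained along the walk 0 → 0 → 0 → 1.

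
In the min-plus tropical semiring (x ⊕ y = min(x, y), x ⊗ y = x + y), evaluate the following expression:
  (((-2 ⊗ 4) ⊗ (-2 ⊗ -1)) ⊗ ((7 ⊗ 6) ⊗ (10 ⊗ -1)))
(((-2 ⊗ 4) ⊗ (-2 ⊗ -1)) ⊗ ((7 ⊗ 6) ⊗ (10 ⊗ -1))) = 21

Expand innermost to outermost. Recall ⊕ takes the minimum of its arguments and ⊗ takes their sum. Working out the expression (((-2 ⊗ 4) ⊗ (-2 ⊗ -1)) ⊗ ((7 ⊗ 6) ⊗ (10 ⊗ -1))) gives 21.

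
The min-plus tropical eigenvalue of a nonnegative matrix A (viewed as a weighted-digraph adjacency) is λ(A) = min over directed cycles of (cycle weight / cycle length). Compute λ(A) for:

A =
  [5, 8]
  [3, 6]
λ(A) = 5

Enumerate directed cycles and compute their means (weight / length). Sample:
  cycle 0 → 0: weight = 5, length = 1, mean = 5/1 ≈ 5.000
  cycle 1 → 1: weight = 6, length = 1, mean = 6/1 ≈ 6.000
  cycle 0 → 1 → 0: weight = 11, length = 2, mean = 11/2 ≈ 5.500
  cycle 1 → 0 → 1: weight = 11, length = 2, mean = 11/2 ≈ 5.500
Minimum mean = 5.000, attained e.g. along the cycle 0 → 0 with weight 5 and length 1. So λ(A) = 5/1 = 5.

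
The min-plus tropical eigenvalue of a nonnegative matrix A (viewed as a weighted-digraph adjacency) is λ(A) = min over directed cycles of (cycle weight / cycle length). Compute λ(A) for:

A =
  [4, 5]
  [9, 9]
λ(A) = 4

Enumerate directed cycles and compute their means (weight / length). Sample:
  cycle 0 → 0: weight = 4, length = 1, mean = 4/1 ≈ 4.000
  cycle 1 → 1: weight = 9, length = 1, mean = 9/1 ≈ 9.000
  cycle 0 → 1 → 0: weight = 14, length = 2, mean = 14/2 ≈ 7.000
  cycle 1 → 0 → 1: weight = 14, length = 2, mean = 14/2 ≈ 7.000
Minimum mean = 4.000, attained e.g. along the cycle 0 → 0 with weight 4 and length 1. So λ(A) = 4/1 = 4.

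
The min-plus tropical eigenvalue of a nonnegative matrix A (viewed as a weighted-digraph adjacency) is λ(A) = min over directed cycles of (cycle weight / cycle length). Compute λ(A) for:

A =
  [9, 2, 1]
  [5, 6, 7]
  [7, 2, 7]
λ(A) = 8/3

Enumerate directed cycles and compute their means (weight / length). Sample:
  cycle 0 → 0: weight = 9, length = 1, mean = 9/1 ≈ 9.000
  cycle 1 → 1: weight = 6, length = 1, mean = 6/1 ≈ 6.000
  cycle 2 → 2: weight = 7, length = 1, mean = 7/1 ≈ 7.000
  cycle 0 → 1 → 0: weight = 7, length = 2, mean = 7/2 ≈ 3.500
  cycle 0 → 2 → 0: weight = 8, length = 2, mean = 8/2 ≈ 4.000
  cycle 1 → 0 → 1: weight = 7, length = 2, mean = 7/2 ≈ 3.500
Minimum mean = 2.667, attained e.g. along the cycle 0 → 2 → 1 → 0 with weight 8 and length 3. So λ(A) = 8/3 = 8/3.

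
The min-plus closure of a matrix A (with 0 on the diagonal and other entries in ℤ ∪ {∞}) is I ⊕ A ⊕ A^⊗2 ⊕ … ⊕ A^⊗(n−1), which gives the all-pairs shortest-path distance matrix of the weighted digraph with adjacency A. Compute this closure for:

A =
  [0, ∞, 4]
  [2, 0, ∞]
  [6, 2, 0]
Closure =
  [0, 6, 4]
  [2, 0, 6]
  [4, 2, 0]

This is the Floyd-Warshall all-pairs shortest-path computation. For each intermediate vertex k = 0, 1, …, 2, update dist[i][j] ← min(dist[i][j], dist[i][k] + dist[k][j]). The final matrix gives, for each (i, j), the minimum total weight of any directed path from i to j (possibly empty when i = j).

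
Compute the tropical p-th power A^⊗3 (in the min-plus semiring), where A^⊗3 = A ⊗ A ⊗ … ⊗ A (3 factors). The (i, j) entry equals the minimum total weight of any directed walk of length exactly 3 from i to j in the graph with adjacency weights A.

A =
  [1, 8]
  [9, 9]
A^⊗3 =
  [3, 10]
  [11, 18]

Each entry (A^⊗3)_ij equals the minimum over all length-3 walks i = v_0 → v_1 → … → v_3 = j of Σ_t A[v_t][v_{t+1}]. For example, for (i, j) = (0, 1) we minimise over 4 possible intermediate vertex sequences; the minimum is 10, attained along the walk 0 → 0 → 0 → 1.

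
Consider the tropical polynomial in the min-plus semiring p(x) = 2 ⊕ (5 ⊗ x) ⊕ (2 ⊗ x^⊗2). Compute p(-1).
p(-1) = 0

A tropical monomial a ⊗ x^⊗i evaluates to a + i · x. Evaluating each term at x = -1:
  Term 0 contributes 2 + 0 · -1 = 2
  Term 1 contributes 5 + 1 · -1 = 4
  Term 2 contributes 2 + 2 · -1 = 0
p(-1) = ⊕ of these = min[2, 4, 0] = 0.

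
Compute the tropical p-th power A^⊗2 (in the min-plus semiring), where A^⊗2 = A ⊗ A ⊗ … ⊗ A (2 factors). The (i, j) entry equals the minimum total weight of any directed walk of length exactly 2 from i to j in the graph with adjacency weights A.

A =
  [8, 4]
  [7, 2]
A^⊗2 =
  [11, 6]
  [9, 4]

Each entry (A^⊗2)_ij equals the minimum over all length-2 walks i = v_0 → v_1 → … → v_2 = j of Σ_t A[v_t][v_{t+1}]. For example, for (i, j) = (0, 1) we minimise over 2 possible intermediate vertex sequences; the minimum is 6, attained along the walk 0 → 1 → 1.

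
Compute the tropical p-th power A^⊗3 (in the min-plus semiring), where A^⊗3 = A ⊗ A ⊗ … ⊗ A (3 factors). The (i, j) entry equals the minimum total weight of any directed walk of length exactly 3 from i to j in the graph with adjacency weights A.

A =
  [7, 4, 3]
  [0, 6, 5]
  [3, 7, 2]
A^⊗3 =
  [8, 8, 7]
  [4, 10, 5]
  [7, 9, 6]

Each entry (A^⊗3)_ij equals the minimum over all length-3 walks i = v_0 → v_1 → … → v_3 = j of Σ_t A[v_t][v_{t+1}]. For example, for (i, j) = (0, 2) we minimise over 9 possible intermediate vertex sequences; the minimum is 7, attained along the walk 0 → 1 → 0 → 2.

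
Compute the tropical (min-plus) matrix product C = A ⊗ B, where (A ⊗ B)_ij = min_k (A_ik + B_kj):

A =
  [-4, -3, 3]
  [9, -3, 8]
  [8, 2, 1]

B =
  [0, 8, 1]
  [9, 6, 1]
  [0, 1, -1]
A ⊗ B =
  [-4, 3, -3]
  [6, 3, -2]
  [1, 2, 0]

Apply the min-plus product entry-by-entry:
  C[0][0] = min over k of (A[0][0] + B[0][0] = -4 + 0 = -4, A[0][1] + B[1][0] = -3 + 9 = 6, A[0][2] + B[2][0] = 3 + 0 = 3) = -4 (attained at k = 0)
  C[0][1] = min over k of (A[0][0] + B[0][1] = -4 + 8 = 4, A[0][1] + B[1][1] = -3 + 6 = 3, A[0][2] + B[2][1] = 3 + 1 = 4) = 3 (attained at k = 1)
  C[0][2] = min over k of (A[0][0] + B[0][2] = -4 + 1 = -3, A[0][1] + B[1][2] = -3 + 1 = -2, A[0][2] + B[2][2] = 3 + -1 = 2) = -3 (attained at k = 0)
  C[1][0] = min over k of (A[1][0] + B[0][0] = 9 + 0 = 9, A[1][1] + B[1][0] = -3 + 9 = 6, A[1][2] + B[2][0] = 8 + 0 = 8) = 6 (attained at k = 1)
  C[1][1] = min over k of (A[1][0] + B[0][1] = 9 + 8 = 17, A[1][1] + B[1][1] = -3 + 6 = 3, A[1][2] + B[2][1] = 8 + 1 = 9) = 3 (attained at k = 1)
  C[1][2] = min over k of (A[1][0] + B[0][2] = 9 + 1 = 10, A[1][1] + B[1][2] = -3 + 1 = -2, A[1][2] + B[2][2] = 8 + -1 = 7) = -2 (attained at k = 1)
  C[2][0] = min over k of (A[2][0] + B[0][0] = 8 + 0 = 8, A[2][1] + B[1][0] = 2 + 9 = 11, A[2][2] + B[2][0] = 1 + 0 = 1) = 1 (attained at k = 2)
  C[2][1] = min over k of (A[2][0] + B[0][1] = 8 + 8 = 16, A[2][1] + B[1][1] = 2 + 6 = 8, A[2][2] + B[2][1] = 1 + 1 = 2) = 2 (attained at k = 2)
  C[2][2] = min over k of (A[2][0] + B[0][2] = 8 + 1 = 9, A[2][1] + B[1][2] = 2 + 1 = 3, A[2][2] + B[2][2] = 1 + -1 = 0) = 0 (attained at k = 2)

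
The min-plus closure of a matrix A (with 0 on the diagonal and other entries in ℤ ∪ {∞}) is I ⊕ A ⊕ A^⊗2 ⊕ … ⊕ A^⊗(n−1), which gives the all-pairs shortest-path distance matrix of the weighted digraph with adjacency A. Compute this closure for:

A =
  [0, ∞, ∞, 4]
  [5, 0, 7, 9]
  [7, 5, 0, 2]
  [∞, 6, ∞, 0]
Closure =
  [0, 10, 17, 4]
  [5, 0, 7, 9]
  [7, 5, 0, 2]
  [11, 6, 13, 0]

This is the Floyd-Warshall all-pairs shortest-path computation. For each intermediate vertex k = 0, 1, …, 3, update dist[i][j] ← min(dist[i][j], dist[i][k] + dist[k][j]). The final matrix gives, for each (i, j), the minimum total weight of any directed path from i to j (possibly empty when i = j).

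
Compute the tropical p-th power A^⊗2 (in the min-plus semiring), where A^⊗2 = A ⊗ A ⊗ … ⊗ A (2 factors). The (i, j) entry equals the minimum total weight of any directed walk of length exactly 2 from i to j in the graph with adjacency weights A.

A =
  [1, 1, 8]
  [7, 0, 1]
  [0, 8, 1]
A^⊗2 =
  [2, 1, 2]
  [1, 0, 1]
  [1, 1, 2]

Each entry (A^⊗2)_ij equals the minimum over all length-2 walks i = v_0 → v_1 → … → v_2 = j of Σ_t A[v_t][v_{t+1}]. For example, for (i, j) = (0, 2) we minimise over 3 possible intermediate vertex sequences; the minimum is 2, attained along the walk 0 → 1 → 2.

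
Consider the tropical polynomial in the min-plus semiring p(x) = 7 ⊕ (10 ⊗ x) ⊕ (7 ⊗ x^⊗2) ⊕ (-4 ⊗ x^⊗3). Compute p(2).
p(2) = 2

A tropical monomial a ⊗ x^⊗i evaluates to a + i · x. Evaluating each term at x = 2:
  Term 0 contributes 7 + 0 · 2 = 7
  Term 1 contributes 10 + 1 · 2 = 12
  Term 2 contributes 7 + 2 · 2 = 11
  Term 3 contributes -4 + 3 · 2 = 2
p(2) = ⊕ of these = min[7, 12, 11, 2] = 2.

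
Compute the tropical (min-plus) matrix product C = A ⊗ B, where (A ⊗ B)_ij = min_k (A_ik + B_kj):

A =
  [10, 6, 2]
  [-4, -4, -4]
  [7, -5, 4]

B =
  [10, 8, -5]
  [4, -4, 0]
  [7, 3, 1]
A ⊗ B =
  [9, 2, 3]
  [0, -8, -9]
  [-1, -9, -5]

Apply the min-plus product entry-by-entry:
  C[0][0] = min over k of (A[0][0] + B[0][0] = 10 + 10 = 20, A[0][1] + B[1][0] = 6 + 4 = 10, A[0][2] + B[2][0] = 2 + 7 = 9) = 9 (attained at k = 2)
  C[0][1] = min over k of (A[0][0] + B[0][1] = 10 + 8 = 18, A[0][1] + B[1][1] = 6 + -4 = 2, A[0][2] + B[2][1] = 2 + 3 = 5) = 2 (attained at k = 1)
  C[0][2] = min over k of (A[0][0] + B[0][2] = 10 + -5 = 5, A[0][1] + B[1][2] = 6 + 0 = 6, A[0][2] + B[2][2] = 2 + 1 = 3) = 3 (attained at k = 2)
  C[1][0] = min over k of (A[1][0] + B[0][0] = -4 + 10 = 6, A[1][1] + B[1][0] = -4 + 4 = 0, A[1][2] + B[2][0] = -4 + 7 = 3) = 0 (attained at k = 1)
  C[1][1] = min over k of (A[1][0] + B[0][1] = -4 + 8 = 4, A[1][1] + B[1][1] = -4 + -4 = -8, A[1][2] + B[2][1] = -4 + 3 = -1) = -8 (attained at k = 1)
  C[1][2] = min over k of (A[1][0] + B[0][2] = -4 + -5 = -9, A[1][1] + B[1][2] = -4 + 0 = -4, A[1][2] + B[2][2] = -4 + 1 = -3) = -9 (attained at k = 0)
  C[2][0] = min over k of (A[2][0] + B[0][0] = 7 + 10 = 17, A[2][1] + B[1][0] = -5 + 4 = -1, A[2][2] + B[2][0] = 4 + 7 = 11) = -1 (attained at k = 1)
  C[2][1] = min over k of (A[2][0] + B[0][1] = 7 + 8 = 15, A[2][1] + B[1][1] = -5 + -4 = -9, A[2][2] + B[2][1] = 4 + 3 = 7) = -9 (attained at k = 1)
  C[2][2] = min over k of (A[2][0] + B[0][2] = 7 + -5 = 2, A[2][1] + B[1][2] = -5 + 0 = -5, A[2][2] + B[2][2] = 4 + 1 = 5) = -5 (attained at k = 1)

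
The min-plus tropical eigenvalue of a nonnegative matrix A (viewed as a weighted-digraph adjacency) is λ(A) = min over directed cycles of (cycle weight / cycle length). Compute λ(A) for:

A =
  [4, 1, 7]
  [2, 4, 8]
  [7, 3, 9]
λ(A) = 3/2

Enumerate directed cycles and compute their means (weight / length). Sample:
  cycle 0 → 0: weight = 4, length = 1, mean = 4/1 ≈ 4.000
  cycle 1 → 1: weight = 4, length = 1, mean = 4/1 ≈ 4.000
  cycle 2 → 2: weight = 9, length = 1, mean = 9/1 ≈ 9.000
  cycle 0 → 1 → 0: weight = 3, length = 2, mean = 3/2 ≈ 1.500
  cycle 0 → 2 → 0: weight = 14, length = 2, mean = 14/2 ≈ 7.000
  cycle 1 → 0 → 1: weight = 3, length = 2, mean = 3/2 ≈ 1.500
Minimum mean = 1.500, attained e.g. along the cycle 0 → 1 → 0 with weight 3 and length 2. So λ(A) = 3/2 = 3/2.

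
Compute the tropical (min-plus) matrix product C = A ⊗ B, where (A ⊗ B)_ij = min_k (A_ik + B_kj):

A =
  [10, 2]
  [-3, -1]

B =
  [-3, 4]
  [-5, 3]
A ⊗ B =
  [-3, 5]
  [-6, 1]

Apply the min-plus product entry-by-entry:
  C[0][0] = min over k of (A[0][0] + B[0][0] = 10 + -3 = 7, A[0][1] + B[1][0] = 2 + -5 = -3) = -3 (attained at k = 1)
  C[0][1] = min over k of (A[0][0] + B[0][1] = 10 + 4 = 14, A[0][1] + B[1][1] = 2 + 3 = 5) = 5 (attained at k = 1)
  C[1][0] = min over k of (A[1][0] + B[0][0] = -3 + -3 = -6, A[1][1] + B[1][0] = -1 + -5 = -6) = -6 (attained at k = 0)
  C[1][1] = min over k of (A[1][0] + B[0][1] = -3 + 4 = 1, A[1][1] + B[1][1] = -1 + 3 = 2) = 1 (attained at k = 0)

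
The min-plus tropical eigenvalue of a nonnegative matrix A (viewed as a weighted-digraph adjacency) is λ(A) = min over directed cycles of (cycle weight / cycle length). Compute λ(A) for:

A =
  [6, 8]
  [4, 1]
λ(A) = 1

Enumerate directed cycles and compute their means (weight / length). Sample:
  cycle 0 → 0: weight = 6, length = 1, mean = 6/1 ≈ 6.000
  cycle 1 → 1: weight = 1, length = 1, mean = 1/1 ≈ 1.000
  cycle 0 → 1 → 0: weight = 12, length = 2, mean = 12/2 ≈ 6.000
  cycle 1 → 0 → 1: weight = 12, length = 2, mean = 12/2 ≈ 6.000
Minimum mean = 1.000, attained e.g. along the cycle 1 → 1 with weight 1 and length 1. So λ(A) = 1/1 = 1.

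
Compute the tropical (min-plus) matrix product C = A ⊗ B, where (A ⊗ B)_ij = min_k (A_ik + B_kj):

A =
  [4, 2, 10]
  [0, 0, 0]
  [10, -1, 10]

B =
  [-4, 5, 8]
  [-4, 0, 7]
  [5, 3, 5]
A ⊗ B =
  [-2, 2, 9]
  [-4, 0, 5]
  [-5, -1, 6]

Apply the min-plus product entry-by-entry:
  C[0][0] = min over k of (A[0][0] + B[0][0] = 4 + -4 = 0, A[0][1] + B[1][0] = 2 + -4 = -2, A[0][2] + B[2][0] = 10 + 5 = 15) = -2 (attained at k = 1)
  C[0][1] = min over k of (A[0][0] + B[0][1] = 4 + 5 = 9, A[0][1] + B[1][1] = 2 + 0 = 2, A[0][2] + B[2][1] = 10 + 3 = 13) = 2 (attained at k = 1)
  C[0][2] = min over k of (A[0][0] + B[0][2] = 4 + 8 = 12, A[0][1] + B[1][2] = 2 + 7 = 9, A[0][2] + B[2][2] = 10 + 5 = 15) = 9 (attained at k = 1)
  C[1][0] = min over k of (A[1][0] + B[0][0] = 0 + -4 = -4, A[1][1] + B[1][0] = 0 + -4 = -4, A[1][2] + B[2][0] = 0 + 5 = 5) = -4 (attained at k = 0)
  C[1][1] = min over k of (A[1][0] + B[0][1] = 0 + 5 = 5, A[1][1] + B[1][1] = 0 + 0 = 0, A[1][2] + B[2][1] = 0 + 3 = 3) = 0 (attained at k = 1)
  C[1][2] = min over k of (A[1][0] + B[0][2] = 0 + 8 = 8, A[1][1] + B[1][2] = 0 + 7 = 7, A[1][2] + B[2][2] = 0 + 5 = 5) = 5 (attained at k = 2)
  C[2][0] = min over k of (A[2][0] + B[0][0] = 10 + -4 = 6, A[2][1] + B[1][0] = -1 + -4 = -5, A[2][2] + B[2][0] = 10 + 5 = 15) = -5 (attained at k = 1)
  C[2][1] = min over k of (A[2][0] + B[0][1] = 10 + 5 = 15, A[2][1] + B[1][1] = -1 + 0 = -1, A[2][2] + B[2][1] = 10 + 3 = 13) = -1 (attained at k = 1)
  C[2][2] = min over k of (A[2][0] + B[0][2] = 10 + 8 = 18, A[2][1] + B[1][2] = -1 + 7 = 6, A[2][2] + B[2][2] = 10 + 5 = 15) = 6 (attained at k = 1)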